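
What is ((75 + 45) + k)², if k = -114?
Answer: 36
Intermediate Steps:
((75 + 45) + k)² = ((75 + 45) - 114)² = (120 - 114)² = 6² = 36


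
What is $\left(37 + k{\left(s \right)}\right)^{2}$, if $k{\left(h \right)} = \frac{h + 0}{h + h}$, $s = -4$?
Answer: $\frac{5625}{4} \approx 1406.3$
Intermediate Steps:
$k{\left(h \right)} = \frac{1}{2}$ ($k{\left(h \right)} = \frac{h}{2 h} = h \frac{1}{2 h} = \frac{1}{2}$)
$\left(37 + k{\left(s \right)}\right)^{2} = \left(37 + \frac{1}{2}\right)^{2} = \left(\frac{75}{2}\right)^{2} = \frac{5625}{4}$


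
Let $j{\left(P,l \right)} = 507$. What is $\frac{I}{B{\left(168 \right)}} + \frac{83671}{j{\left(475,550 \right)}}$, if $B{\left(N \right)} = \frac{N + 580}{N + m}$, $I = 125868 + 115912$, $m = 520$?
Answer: $\frac{1918166327}{8619} \approx 2.2255 \cdot 10^{5}$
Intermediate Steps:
$I = 241780$
$B{\left(N \right)} = \frac{580 + N}{520 + N}$ ($B{\left(N \right)} = \frac{N + 580}{N + 520} = \frac{580 + N}{520 + N}$)
$\frac{I}{B{\left(168 \right)}} + \frac{83671}{j{\left(475,550 \right)}} = \frac{241780}{\frac{1}{520 + 168} \left(580 + 168\right)} + \frac{83671}{507} = \frac{241780}{\frac{1}{688} \cdot 748} + 83671 \cdot \frac{1}{507} = \frac{241780}{\frac{1}{688} \cdot 748} + \frac{83671}{507} = \frac{241780}{\frac{187}{172}} + \frac{83671}{507} = 241780 \cdot \frac{172}{187} + \frac{83671}{507} = \frac{3780560}{17} + \frac{83671}{507} = \frac{1918166327}{8619}$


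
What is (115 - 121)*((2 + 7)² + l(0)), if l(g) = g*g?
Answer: -486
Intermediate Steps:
l(g) = g²
(115 - 121)*((2 + 7)² + l(0)) = (115 - 121)*((2 + 7)² + 0²) = -6*(9² + 0) = -6*(81 + 0) = -6*81 = -486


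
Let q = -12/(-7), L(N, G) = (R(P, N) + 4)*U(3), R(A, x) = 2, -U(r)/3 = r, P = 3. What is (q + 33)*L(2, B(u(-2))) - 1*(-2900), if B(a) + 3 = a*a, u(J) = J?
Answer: 7178/7 ≈ 1025.4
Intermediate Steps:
U(r) = -3*r
B(a) = -3 + a**2 (B(a) = -3 + a*a = -3 + a**2)
L(N, G) = -54 (L(N, G) = (2 + 4)*(-3*3) = 6*(-9) = -54)
q = 12/7 (q = -12*(-1/7) = 12/7 ≈ 1.7143)
(q + 33)*L(2, B(u(-2))) - 1*(-2900) = (12/7 + 33)*(-54) - 1*(-2900) = (243/7)*(-54) + 2900 = -13122/7 + 2900 = 7178/7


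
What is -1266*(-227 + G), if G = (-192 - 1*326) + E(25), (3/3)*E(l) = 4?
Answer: 938106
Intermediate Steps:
E(l) = 4
G = -514 (G = (-192 - 1*326) + 4 = (-192 - 326) + 4 = -518 + 4 = -514)
-1266*(-227 + G) = -1266*(-227 - 514) = -1266*(-741) = 938106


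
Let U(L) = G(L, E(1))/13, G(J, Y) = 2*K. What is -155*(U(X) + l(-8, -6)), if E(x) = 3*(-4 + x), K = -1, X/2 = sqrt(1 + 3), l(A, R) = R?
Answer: 12400/13 ≈ 953.85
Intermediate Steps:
X = 4 (X = 2*sqrt(1 + 3) = 2*sqrt(4) = 2*2 = 4)
E(x) = -12 + 3*x
G(J, Y) = -2 (G(J, Y) = 2*(-1) = -2)
U(L) = -2/13
-155*(U(X) + l(-8, -6)) = -155*(-2/13 - 6) = -155*(-80/13) = 12400/13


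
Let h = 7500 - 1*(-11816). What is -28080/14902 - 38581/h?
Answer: -558663671/143923516 ≈ -3.8817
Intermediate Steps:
h = 19316 (h = 7500 + 11816 = 19316)
-28080/14902 - 38581/h = -28080/14902 - 38581/19316 = -28080*1/14902 - 38581*1/19316 = -14040/7451 - 38581/19316 = -558663671/143923516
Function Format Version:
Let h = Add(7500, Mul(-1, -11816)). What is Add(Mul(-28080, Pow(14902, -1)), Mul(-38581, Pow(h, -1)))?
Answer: Rational(-558663671, 143923516) ≈ -3.8817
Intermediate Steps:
h = 19316 (h = Add(7500, 11816) = 19316)
Add(Mul(-28080, Pow(14902, -1)), Mul(-38581, Pow(h, -1))) = Add(Mul(-28080, Pow(14902, -1)), Mul(-38581, Pow(19316, -1))) = Add(Mul(-28080, Rational(1, 14902)), Mul(-38581, Rational(1, 19316))) = Add(Rational(-14040, 7451), Rational(-38581, 19316)) = Rational(-558663671, 143923516)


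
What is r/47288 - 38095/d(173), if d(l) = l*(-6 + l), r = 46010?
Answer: -236080725/683098804 ≈ -0.34560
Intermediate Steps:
r/47288 - 38095/d(173) = 46010/47288 - 38095*1/(173*(-6 + 173)) = 46010*(1/47288) - 38095/(173*167) = 23005/23644 - 38095/28891 = -236080725/683098804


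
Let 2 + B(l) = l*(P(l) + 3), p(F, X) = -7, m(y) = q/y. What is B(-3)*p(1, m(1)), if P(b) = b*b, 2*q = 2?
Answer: 266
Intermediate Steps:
q = 1 (q = (½)*2 = 1)
P(b) = b²
m(y) = 1/y
B(l) = -2 + l*(3 + l²) (B(l) = -2 + l*(l² + 3) = -2 + l*(3 + l²))
B(-3)*p(1, m(1)) = (-2 + (-3)³ + 3*(-3))*(-7) = (-2 - 27 - 9)*(-7) = -38*(-7) = 266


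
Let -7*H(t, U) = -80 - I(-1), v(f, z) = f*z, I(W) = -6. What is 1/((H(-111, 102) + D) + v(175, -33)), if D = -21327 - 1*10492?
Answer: -7/263084 ≈ -2.6607e-5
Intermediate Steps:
D = -31819 (D = -21327 - 10492 = -31819)
H(t, U) = 74/7 (H(t, U) = -(-80 - 1*(-6))/7 = -(-80 + 6)/7 = -⅐*(-74) = 74/7)
1/((H(-111, 102) + D) + v(175, -33)) = 1/((74/7 - 31819) + 175*(-33)) = 1/(-222659/7 - 5775) = 1/(-263084/7) = -7/263084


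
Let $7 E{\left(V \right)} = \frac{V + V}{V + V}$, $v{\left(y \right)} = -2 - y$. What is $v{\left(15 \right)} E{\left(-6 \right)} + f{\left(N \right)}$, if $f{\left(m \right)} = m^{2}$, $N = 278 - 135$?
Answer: $\frac{143126}{7} \approx 20447.0$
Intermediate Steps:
$N = 143$ ($N = 278 - 135 = 143$)
$E{\left(V \right)} = \frac{1}{7}$ ($E{\left(V \right)} = \frac{\left(V + V\right) \frac{1}{V + V}}{7} = \frac{2 V \frac{1}{2 V}}{7} = \frac{1}{7} \cdot 1 = \frac{1}{7}$)
$v{\left(15 \right)} E{\left(-6 \right)} + f{\left(N \right)} = \left(-2 - 15\right) \frac{1}{7} + 143^{2} = \left(-2 - 15\right) \frac{1}{7} + 20449 = \left(-17\right) \frac{1}{7} + 20449 = - \frac{17}{7} + 20449 = \frac{143126}{7}$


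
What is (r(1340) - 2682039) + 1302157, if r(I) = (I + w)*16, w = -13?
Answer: -1358650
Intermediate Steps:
r(I) = -208 + 16*I (r(I) = (I - 13)*16 = (-13 + I)*16 = -208 + 16*I)
(r(1340) - 2682039) + 1302157 = ((-208 + 16*1340) - 2682039) + 1302157 = ((-208 + 21440) - 2682039) + 1302157 = (21232 - 2682039) + 1302157 = -2660807 + 1302157 = -1358650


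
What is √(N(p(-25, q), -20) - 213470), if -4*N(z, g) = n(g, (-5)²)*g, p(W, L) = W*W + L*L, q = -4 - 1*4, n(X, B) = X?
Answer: 3*I*√23730 ≈ 462.14*I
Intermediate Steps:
q = -8 (q = -4 - 4 = -8)
p(W, L) = L² + W² (p(W, L) = W² + L² = L² + W²)
N(z, g) = -g²/4 (N(z, g) = -g*g/4 = -g²/4)
√(N(p(-25, q), -20) - 213470) = √(-¼*(-20)² - 213470) = √(-¼*400 - 213470) = √(-100 - 213470) = √(-213570) = 3*I*√23730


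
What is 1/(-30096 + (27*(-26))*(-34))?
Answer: -1/6228 ≈ -0.00016057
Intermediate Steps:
1/(-30096 + (27*(-26))*(-34)) = 1/(-30096 - 702*(-34)) = 1/(-30096 + 23868) = 1/(-6228) = -1/6228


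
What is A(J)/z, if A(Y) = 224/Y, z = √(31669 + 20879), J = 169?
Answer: 112*√13137/2220153 ≈ 0.0057821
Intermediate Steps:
z = 2*√13137 (z = √52548 = 2*√13137 ≈ 229.23)
A(J)/z = (224/169)/((2*√13137)) = (224*(1/169))*(√13137/26274) = 224*(√13137/26274)/169 = 112*√13137/2220153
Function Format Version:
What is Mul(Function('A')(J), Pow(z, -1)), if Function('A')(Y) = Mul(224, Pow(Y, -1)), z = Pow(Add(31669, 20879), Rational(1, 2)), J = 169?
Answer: Mul(Rational(112, 2220153), Pow(13137, Rational(1, 2))) ≈ 0.0057821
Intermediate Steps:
z = Mul(2, Pow(13137, Rational(1, 2))) (z = Pow(52548, Rational(1, 2)) = Mul(2, Pow(13137, Rational(1, 2))) ≈ 229.23)
Mul(Function('A')(J), Pow(z, -1)) = Mul(Mul(224, Pow(169, -1)), Pow(Mul(2, Pow(13137, Rational(1, 2))), -1)) = Mul(Mul(224, Rational(1, 169)), Mul(Rational(1, 26274), Pow(13137, Rational(1, 2)))) = Mul(Rational(224, 169), Mul(Rational(1, 26274), Pow(13137, Rational(1, 2)))) = Mul(Rational(112, 2220153), Pow(13137, Rational(1, 2)))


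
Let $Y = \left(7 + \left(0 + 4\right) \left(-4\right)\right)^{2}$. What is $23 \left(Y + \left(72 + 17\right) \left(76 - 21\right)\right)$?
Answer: $114448$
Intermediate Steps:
$Y = 81$ ($Y = \left(7 + 4 \left(-4\right)\right)^{2} = \left(7 - 16\right)^{2} = \left(-9\right)^{2} = 81$)
$23 \left(Y + \left(72 + 17\right) \left(76 - 21\right)\right) = 23 \left(81 + \left(72 + 17\right) \left(76 - 21\right)\right) = 23 \left(81 + 89 \cdot 55\right) = 23 \left(81 + 4895\right) = 23 \cdot 4976 = 114448$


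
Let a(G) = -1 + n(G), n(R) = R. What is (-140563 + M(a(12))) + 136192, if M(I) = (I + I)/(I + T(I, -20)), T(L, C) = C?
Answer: -39361/9 ≈ -4373.4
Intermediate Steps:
a(G) = -1 + G
M(I) = 2*I/(-20 + I) (M(I) = (I + I)/(I - 20) = (2*I)/(-20 + I) = 2*I/(-20 + I))
(-140563 + M(a(12))) + 136192 = (-140563 + 2*(-1 + 12)/(-20 + (-1 + 12))) + 136192 = (-140563 + 2*11/(-20 + 11)) + 136192 = (-140563 + 2*11/(-9)) + 136192 = (-140563 + 2*11*(-⅑)) + 136192 = (-140563 - 22/9) + 136192 = -1265089/9 + 136192 = -39361/9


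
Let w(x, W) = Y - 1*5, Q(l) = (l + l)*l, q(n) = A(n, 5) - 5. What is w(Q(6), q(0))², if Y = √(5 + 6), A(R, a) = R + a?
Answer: (5 - √11)² ≈ 2.8338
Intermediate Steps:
q(n) = n (q(n) = (n + 5) - 5 = (5 + n) - 5 = n)
Y = √11 ≈ 3.3166
Q(l) = 2*l² (Q(l) = (2*l)*l = 2*l²)
w(x, W) = -5 + √11 (w(x, W) = √11 - 1*5 = √11 - 5 = -5 + √11)
w(Q(6), q(0))² = (-5 + √11)²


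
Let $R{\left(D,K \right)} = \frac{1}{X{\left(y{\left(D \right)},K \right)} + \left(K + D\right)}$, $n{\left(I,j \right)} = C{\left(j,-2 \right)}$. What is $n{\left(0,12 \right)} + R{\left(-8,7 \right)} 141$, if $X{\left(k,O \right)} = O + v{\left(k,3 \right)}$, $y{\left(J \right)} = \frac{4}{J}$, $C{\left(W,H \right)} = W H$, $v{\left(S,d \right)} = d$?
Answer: $- \frac{25}{3} \approx -8.3333$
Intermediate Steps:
$C{\left(W,H \right)} = H W$
$n{\left(I,j \right)} = - 2 j$
$X{\left(k,O \right)} = 3 + O$ ($X{\left(k,O \right)} = O + 3 = 3 + O$)
$R{\left(D,K \right)} = \frac{1}{3 + D + 2 K}$ ($R{\left(D,K \right)} = \frac{1}{\left(3 + K\right) + \left(K + D\right)} = \frac{1}{\left(3 + K\right) + \left(D + K\right)} = \frac{1}{3 + D + 2 K}$)
$n{\left(0,12 \right)} + R{\left(-8,7 \right)} 141 = \left(-2\right) 12 + \frac{1}{3 - 8 + 2 \cdot 7} \cdot 141 = -24 + \frac{1}{3 - 8 + 14} \cdot 141 = -24 + \frac{1}{9} \cdot 141 = -24 + \frac{47}{3} = - \frac{25}{3}$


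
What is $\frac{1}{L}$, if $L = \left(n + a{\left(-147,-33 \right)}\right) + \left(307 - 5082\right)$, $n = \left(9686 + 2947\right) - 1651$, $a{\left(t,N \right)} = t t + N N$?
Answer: $\frac{1}{28905} \approx 3.4596 \cdot 10^{-5}$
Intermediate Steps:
$a{\left(t,N \right)} = N^{2} + t^{2}$ ($a{\left(t,N \right)} = t^{2} + N^{2} = N^{2} + t^{2}$)
$n = 10982$ ($n = 12633 - 1651 = 10982$)
$L = 28905$ ($L = \left(10982 + \left(\left(-33\right)^{2} + \left(-147\right)^{2}\right)\right) + \left(307 - 5082\right) = \left(10982 + \left(1089 + 21609\right)\right) - 4775 = \left(10982 + 22698\right) - 4775 = 33680 - 4775 = 28905$)
$\frac{1}{L} = \frac{1}{28905}$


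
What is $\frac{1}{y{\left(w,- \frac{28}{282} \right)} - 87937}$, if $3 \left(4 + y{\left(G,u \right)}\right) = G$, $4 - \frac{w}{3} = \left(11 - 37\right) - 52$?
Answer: $- \frac{1}{87859} \approx -1.1382 \cdot 10^{-5}$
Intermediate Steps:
$w = 246$ ($w = 12 - 3 \left(\left(11 - 37\right) - 52\right) = 12 - 3 \left(-26 - 52\right) = 12 - -234 = 12 + 234 = 246$)
$y{\left(G,u \right)} = -4 + \frac{G}{3}$
$\frac{1}{y{\left(w,- \frac{28}{282} \right)} - 87937} = \frac{1}{\left(-4 + \frac{1}{3} \cdot 246\right) - 87937} = \frac{1}{\left(-4 + 82\right) - 87937} = \frac{1}{78 - 87937} = \frac{1}{-87859} = - \frac{1}{87859}$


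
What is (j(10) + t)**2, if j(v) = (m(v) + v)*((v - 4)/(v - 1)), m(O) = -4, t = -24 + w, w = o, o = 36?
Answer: 256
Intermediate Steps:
w = 36
t = 12 (t = -24 + 36 = 12)
j(v) = (-4 + v)**2/(-1 + v) (j(v) = (-4 + v)*((v - 4)/(v - 1)) = (-4 + v)*((-4 + v)/(-1 + v)) = (-4 + v)**2/(-1 + v))
(j(10) + t)**2 = ((16 + 10**2 - 8*10)/(-1 + 10) + 12)**2 = ((16 + 100 - 80)/9 + 12)**2 = ((1/9)*36 + 12)**2 = (4 + 12)**2 = 16**2 = 256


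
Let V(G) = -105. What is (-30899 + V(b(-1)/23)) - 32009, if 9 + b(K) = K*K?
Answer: -63013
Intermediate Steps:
b(K) = -9 + K² (b(K) = -9 + K*K = -9 + K²)
(-30899 + V(b(-1)/23)) - 32009 = (-30899 - 105) - 32009 = -31004 - 32009 = -63013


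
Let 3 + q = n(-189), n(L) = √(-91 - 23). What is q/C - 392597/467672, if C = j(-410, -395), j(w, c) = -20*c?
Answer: -775729829/923652200 + I*√114/7900 ≈ -0.83985 + 0.0013515*I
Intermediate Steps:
C = 7900 (C = -20*(-395) = 7900)
n(L) = I*√114 (n(L) = √(-114) = I*√114)
q = -3 + I*√114 ≈ -3.0 + 10.677*I
q/C - 392597/467672 = (-3 + I*√114)/7900 - 392597/467672 = (-3 + I*√114)*(1/7900) - 392597*1/467672 = (-3/7900 + I*√114/7900) - 392597/467672 = -775729829/923652200 + I*√114/7900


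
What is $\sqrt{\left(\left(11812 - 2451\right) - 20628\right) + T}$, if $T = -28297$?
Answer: $6 i \sqrt{1099} \approx 198.91 i$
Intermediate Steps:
$\sqrt{\left(\left(11812 - 2451\right) - 20628\right) + T} = \sqrt{\left(\left(11812 - 2451\right) - 20628\right) - 28297} = \sqrt{\left(9361 - 20628\right) - 28297} = \sqrt{-11267 - 28297} = \sqrt{-39564} = 6 i \sqrt{1099}$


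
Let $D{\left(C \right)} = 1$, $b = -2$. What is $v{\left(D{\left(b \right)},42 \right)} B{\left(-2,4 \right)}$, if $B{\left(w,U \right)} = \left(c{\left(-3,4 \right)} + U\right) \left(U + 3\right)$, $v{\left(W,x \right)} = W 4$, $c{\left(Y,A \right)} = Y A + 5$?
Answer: $-84$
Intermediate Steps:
$c{\left(Y,A \right)} = 5 + A Y$ ($c{\left(Y,A \right)} = A Y + 5 = 5 + A Y$)
$v{\left(W,x \right)} = 4 W$
$B{\left(w,U \right)} = \left(-7 + U\right) \left(3 + U\right)$ ($B{\left(w,U \right)} = \left(\left(5 + 4 \left(-3\right)\right) + U\right) \left(U + 3\right) = \left(\left(5 - 12\right) + U\right) \left(3 + U\right) = \left(-7 + U\right) \left(3 + U\right)$)
$v{\left(D{\left(b \right)},42 \right)} B{\left(-2,4 \right)} = 4 \cdot 1 \left(-21 + 4^{2} - 16\right) = 4 \left(-21 + 16 - 16\right) = 4 \left(-21\right) = -84$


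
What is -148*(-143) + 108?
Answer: 21272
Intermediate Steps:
-148*(-143) + 108 = 21164 + 108 = 21272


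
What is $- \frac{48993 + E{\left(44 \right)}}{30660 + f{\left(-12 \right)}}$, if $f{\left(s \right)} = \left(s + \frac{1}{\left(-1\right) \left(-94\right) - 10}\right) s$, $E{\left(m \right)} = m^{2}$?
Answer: $- \frac{356503}{215627} \approx -1.6533$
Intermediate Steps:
$f{\left(s \right)} = s \left(\frac{1}{84} + s\right)$ ($f{\left(s \right)} = \left(s + \frac{1}{94 - 10}\right) s = \left(s + \frac{1}{84}\right) s = \left(\frac{1}{84} + s\right) s = s \left(\frac{1}{84} + s\right)$)
$- \frac{48993 + E{\left(44 \right)}}{30660 + f{\left(-12 \right)}} = - \frac{48993 + 44^{2}}{30660 - 12 \left(\frac{1}{84} - 12\right)} = - \frac{48993 + 1936}{30660 - - \frac{1007}{7}} = - \frac{50929}{30660 + \frac{1007}{7}} = - \frac{50929}{\frac{215627}{7}} = - \frac{50929 \cdot 7}{215627} = \left(-1\right) \frac{356503}{215627} = - \frac{356503}{215627}$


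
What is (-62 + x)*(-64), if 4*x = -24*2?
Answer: 4736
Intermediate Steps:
x = -12 (x = (-24*2)/4 = (¼)*(-48) = -12)
(-62 + x)*(-64) = (-62 - 12)*(-64) = -74*(-64) = 4736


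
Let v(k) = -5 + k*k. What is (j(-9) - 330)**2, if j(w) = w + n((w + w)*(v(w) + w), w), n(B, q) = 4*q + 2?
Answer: 139129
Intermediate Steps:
v(k) = -5 + k**2
n(B, q) = 2 + 4*q
j(w) = 2 + 5*w (j(w) = w + (2 + 4*w) = 2 + 5*w)
(j(-9) - 330)**2 = ((2 + 5*(-9)) - 330)**2 = ((2 - 45) - 330)**2 = (-43 - 330)**2 = (-373)**2 = 139129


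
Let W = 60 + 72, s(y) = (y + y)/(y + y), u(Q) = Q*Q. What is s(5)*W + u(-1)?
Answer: 133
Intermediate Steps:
u(Q) = Q**2
s(y) = 1 (s(y) = (2*y)/((2*y)) = (2*y)*(1/(2*y)) = 1)
W = 132
s(5)*W + u(-1) = 1*132 + (-1)**2 = 132 + 1 = 133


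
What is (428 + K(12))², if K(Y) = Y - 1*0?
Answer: 193600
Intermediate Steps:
K(Y) = Y (K(Y) = Y + 0 = Y)
(428 + K(12))² = (428 + 12)² = 440² = 193600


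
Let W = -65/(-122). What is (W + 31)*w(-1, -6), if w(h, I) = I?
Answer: -11541/61 ≈ -189.20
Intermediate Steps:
W = 65/122 (W = -65*(-1/122) = 65/122 ≈ 0.53279)
(W + 31)*w(-1, -6) = (65/122 + 31)*(-6) = (3847/122)*(-6) = -11541/61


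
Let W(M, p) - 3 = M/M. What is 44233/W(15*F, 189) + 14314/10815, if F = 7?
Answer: 478437151/43260 ≈ 11060.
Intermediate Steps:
W(M, p) = 4 (W(M, p) = 3 + M/M = 3 + 1 = 4)
44233/W(15*F, 189) + 14314/10815 = 44233/4 + 14314/10815 = 478437151/43260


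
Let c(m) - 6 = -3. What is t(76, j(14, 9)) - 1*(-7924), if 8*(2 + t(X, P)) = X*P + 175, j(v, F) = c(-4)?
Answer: 63779/8 ≈ 7972.4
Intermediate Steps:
c(m) = 3 (c(m) = 6 - 3 = 3)
j(v, F) = 3
t(X, P) = 159/8 + P*X/8 (t(X, P) = -2 + (X*P + 175)/8 = -2 + (P*X + 175)/8 = -2 + (175 + P*X)/8 = -2 + (175/8 + P*X/8) = 159/8 + P*X/8)
t(76, j(14, 9)) - 1*(-7924) = (159/8 + (⅛)*3*76) - 1*(-7924) = (159/8 + 57/2) + 7924 = 387/8 + 7924 = 63779/8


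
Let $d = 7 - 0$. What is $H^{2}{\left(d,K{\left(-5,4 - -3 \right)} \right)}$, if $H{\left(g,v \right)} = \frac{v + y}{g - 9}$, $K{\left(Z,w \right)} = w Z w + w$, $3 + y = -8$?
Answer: $\frac{62001}{4} \approx 15500.0$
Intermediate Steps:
$y = -11$ ($y = -3 - 8 = -11$)
$K{\left(Z,w \right)} = w + Z w^{2}$ ($K{\left(Z,w \right)} = Z w w + w = Z w^{2} + w = w + Z w^{2}$)
$d = 7$ ($d = 7 + 0 = 7$)
$H{\left(g,v \right)} = \frac{-11 + v}{-9 + g}$ ($H{\left(g,v \right)} = \frac{v - 11}{g - 9} = \frac{-11 + v}{-9 + g}$)
$H^{2}{\left(d,K{\left(-5,4 - -3 \right)} \right)} = \left(\frac{-11 + \left(4 - -3\right) \left(1 - 5 \left(4 - -3\right)\right)}{-9 + 7}\right)^{2} = \left(\frac{-11 + \left(4 + 3\right) \left(1 - 5 \left(4 + 3\right)\right)}{-2}\right)^{2} = \left(- \frac{-11 + 7 \left(1 - 35\right)}{2}\right)^{2} = \left(- \frac{-11 + 7 \left(-34\right)}{2}\right)^{2} = \left(- \frac{-11 - 238}{2}\right)^{2} = \left(\left(- \frac{1}{2}\right) \left(-249\right)\right)^{2} = \left(\frac{249}{2}\right)^{2} = \frac{62001}{4}$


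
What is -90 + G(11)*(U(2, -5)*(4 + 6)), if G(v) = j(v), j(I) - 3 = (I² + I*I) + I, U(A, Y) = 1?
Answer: 2470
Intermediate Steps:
j(I) = 3 + I + 2*I² (j(I) = 3 + ((I² + I*I) + I) = 3 + ((I² + I²) + I) = 3 + (2*I² + I) = 3 + (I + 2*I²) = 3 + I + 2*I²)
G(v) = 3 + v + 2*v²
-90 + G(11)*(U(2, -5)*(4 + 6)) = -90 + (3 + 11 + 2*11²)*(1*(4 + 6)) = -90 + (3 + 11 + 2*121)*(1*10) = -90 + (3 + 11 + 242)*10 = -90 + 256*10 = -90 + 2560 = 2470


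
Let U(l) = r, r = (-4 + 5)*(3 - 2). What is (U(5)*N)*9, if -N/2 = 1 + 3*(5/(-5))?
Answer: 36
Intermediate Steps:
r = 1 (r = 1*1 = 1)
U(l) = 1
N = 4 (N = -2*(1 + 3*(5/(-5))) = -2*(1 + 3*(5*(-1/5))) = -2*(1 + 3*(-1)) = -2*(1 - 3) = -2*(-2) = 4)
(U(5)*N)*9 = (1*4)*9 = 4*9 = 36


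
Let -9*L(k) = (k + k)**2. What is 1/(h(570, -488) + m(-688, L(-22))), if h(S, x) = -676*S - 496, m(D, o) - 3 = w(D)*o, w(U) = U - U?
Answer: -1/385813 ≈ -2.5919e-6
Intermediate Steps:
L(k) = -4*k**2/9 (L(k) = -(k + k)**2/9 = -4*k**2/9)
w(U) = 0
m(D, o) = 3 (m(D, o) = 3 + 0*o = 3 + 0 = 3)
h(S, x) = -496 - 676*S
1/(h(570, -488) + m(-688, L(-22))) = 1/((-496 - 676*570) + 3) = 1/((-496 - 385320) + 3) = 1/(-385816 + 3) = 1/(-385813) = -1/385813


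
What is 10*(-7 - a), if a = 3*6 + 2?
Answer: -270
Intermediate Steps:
a = 20 (a = 18 + 2 = 20)
10*(-7 - a) = 10*(-7 - 1*20) = 10*(-7 - 20) = 10*(-27) = -270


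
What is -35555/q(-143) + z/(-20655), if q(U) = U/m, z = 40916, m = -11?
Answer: -56532341/20655 ≈ -2737.0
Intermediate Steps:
q(U) = -U/11 (q(U) = U/(-11) = -U/11)
-35555/q(-143) + z/(-20655) = -35555/((-1/11*(-143))) + 40916/(-20655) = -35555/13 + 40916*(-1/20655) = -35555*1/13 - 40916/20655 = -2735 - 40916/20655 = -56532341/20655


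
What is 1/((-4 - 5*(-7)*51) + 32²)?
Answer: 1/2805 ≈ 0.00035651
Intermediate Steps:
1/((-4 - 5*(-7)*51) + 32²) = 1/((-4 + 35*51) + 1024) = 1/((-4 + 1785) + 1024) = 1/(1781 + 1024) = 1/2805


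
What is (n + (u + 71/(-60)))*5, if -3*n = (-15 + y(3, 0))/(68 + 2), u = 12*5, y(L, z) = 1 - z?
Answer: 3533/12 ≈ 294.42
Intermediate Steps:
u = 60
n = 1/15 (n = -(-15 + (1 - 1*0))/(3*(68 + 2)) = -(-15 + (1 + 0))/(3*70) = -(-15 + 1)/(3*70) = -(-14)/(3*70) = -⅓*(-⅕) = 1/15 ≈ 0.066667)
(n + (u + 71/(-60)))*5 = (1/15 + (60 + 71/(-60)))*5 = (1/15 + (60 + 71*(-1/60)))*5 = (1/15 + (60 - 71/60))*5 = (1/15 + 3529/60)*5 = (3533/60)*5 = 3533/12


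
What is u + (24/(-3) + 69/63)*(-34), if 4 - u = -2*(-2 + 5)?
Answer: 5140/21 ≈ 244.76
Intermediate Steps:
u = 10 (u = 4 - (-2)*(-2 + 5) = 4 - (-2)*3 = 4 - 1*(-6) = 4 + 6 = 10)
u + (24/(-3) + 69/63)*(-34) = 10 + (24/(-3) + 69/63)*(-34) = 10 + (24*(-1/3) + 69*(1/63))*(-34) = 10 + (-8 + 23/21)*(-34) = 10 - 145/21*(-34) = 10 + 4930/21 = 5140/21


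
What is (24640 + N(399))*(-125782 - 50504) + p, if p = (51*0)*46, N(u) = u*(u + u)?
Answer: -60473502012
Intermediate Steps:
N(u) = 2*u² (N(u) = u*(2*u) = 2*u²)
p = 0 (p = 0*46 = 0)
(24640 + N(399))*(-125782 - 50504) + p = (24640 + 2*399²)*(-125782 - 50504) + 0 = (24640 + 2*159201)*(-176286) + 0 = (24640 + 318402)*(-176286) + 0 = 343042*(-176286) + 0 = -60473502012 + 0 = -60473502012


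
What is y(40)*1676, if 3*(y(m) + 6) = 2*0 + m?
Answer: 36872/3 ≈ 12291.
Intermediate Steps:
y(m) = -6 + m/3 (y(m) = -6 + (2*0 + m)/3 = -6 + (0 + m)/3 = -6 + m/3)
y(40)*1676 = (-6 + (⅓)*40)*1676 = (-6 + 40/3)*1676 = (22/3)*1676 = 36872/3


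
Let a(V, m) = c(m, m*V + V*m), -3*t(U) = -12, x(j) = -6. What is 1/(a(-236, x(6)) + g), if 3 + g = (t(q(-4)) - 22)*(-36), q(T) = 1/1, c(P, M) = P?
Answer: 1/639 ≈ 0.0015649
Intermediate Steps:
q(T) = 1
t(U) = 4 (t(U) = -⅓*(-12) = 4)
a(V, m) = m
g = 645 (g = -3 + (4 - 22)*(-36) = -3 - 18*(-36) = -3 + 648 = 645)
1/(a(-236, x(6)) + g) = 1/(-6 + 645) = 1/639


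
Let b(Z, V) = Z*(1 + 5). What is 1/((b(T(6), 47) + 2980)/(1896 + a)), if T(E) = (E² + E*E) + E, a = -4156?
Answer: -565/862 ≈ -0.65545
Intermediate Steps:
T(E) = E + 2*E² (T(E) = (E² + E²) + E = 2*E² + E = E + 2*E²)
b(Z, V) = 6*Z (b(Z, V) = Z*6 = 6*Z)
1/((b(T(6), 47) + 2980)/(1896 + a)) = 1/((6*(6*(1 + 2*6)) + 2980)/(1896 - 4156)) = 1/((6*(6*(1 + 12)) + 2980)/(-2260)) = 1/((6*(6*13) + 2980)*(-1/2260)) = 1/((6*78 + 2980)*(-1/2260)) = 1/((468 + 2980)*(-1/2260)) = 1/(3448*(-1/2260)) = 1/(-862/565) = -565/862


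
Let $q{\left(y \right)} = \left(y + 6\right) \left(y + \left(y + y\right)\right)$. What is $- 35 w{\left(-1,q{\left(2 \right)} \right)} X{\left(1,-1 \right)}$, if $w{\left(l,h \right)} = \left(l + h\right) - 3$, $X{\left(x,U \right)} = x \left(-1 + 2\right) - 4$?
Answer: $4620$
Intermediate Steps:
$X{\left(x,U \right)} = -4 + x$ ($X{\left(x,U \right)} = x 1 - 4 = x - 4 = -4 + x$)
$q{\left(y \right)} = 3 y \left(6 + y\right)$ ($q{\left(y \right)} = \left(6 + y\right) \left(y + 2 y\right) = \left(6 + y\right) 3 y = 3 y \left(6 + y\right)$)
$w{\left(l,h \right)} = -3 + h + l$ ($w{\left(l,h \right)} = \left(h + l\right) - 3 = -3 + h + l$)
$- 35 w{\left(-1,q{\left(2 \right)} \right)} X{\left(1,-1 \right)} = - 35 \left(-3 + 3 \cdot 2 \left(6 + 2\right) - 1\right) \left(-4 + 1\right) = - 35 \left(-3 + 3 \cdot 2 \cdot 8 - 1\right) \left(-3\right) = - 35 \left(-3 + 48 - 1\right) \left(-3\right) = \left(-35\right) 44 \left(-3\right) = \left(-1540\right) \left(-3\right) = 4620$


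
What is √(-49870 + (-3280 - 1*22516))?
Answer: I*√75666 ≈ 275.07*I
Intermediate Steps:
√(-49870 + (-3280 - 1*22516)) = √(-49870 + (-3280 - 22516)) = √(-49870 - 25796) = √(-75666) = I*√75666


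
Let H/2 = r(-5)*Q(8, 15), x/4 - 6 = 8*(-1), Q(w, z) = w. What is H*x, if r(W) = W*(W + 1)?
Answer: -2560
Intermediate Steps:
r(W) = W*(1 + W)
x = -8 (x = 24 + 4*(8*(-1)) = 24 + 4*(-8) = 24 - 32 = -8)
H = 320 (H = 2*(-5*(1 - 5)*8) = 2*(-5*(-4)*8) = 2*(20*8) = 2*160 = 320)
H*x = 320*(-8) = -2560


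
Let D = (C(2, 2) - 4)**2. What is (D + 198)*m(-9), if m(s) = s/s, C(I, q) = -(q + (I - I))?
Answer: 234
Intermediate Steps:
C(I, q) = -q (C(I, q) = -(q + 0) = -q)
D = 36 (D = (-1*2 - 4)**2 = (-2 - 4)**2 = (-6)**2 = 36)
m(s) = 1
(D + 198)*m(-9) = (36 + 198)*1 = 234*1 = 234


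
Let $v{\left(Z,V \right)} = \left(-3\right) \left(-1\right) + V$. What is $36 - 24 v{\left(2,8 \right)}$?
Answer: $-228$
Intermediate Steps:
$v{\left(Z,V \right)} = 3 + V$
$36 - 24 v{\left(2,8 \right)} = 36 - 24 \left(3 + 8\right) = 36 - 264 = -228$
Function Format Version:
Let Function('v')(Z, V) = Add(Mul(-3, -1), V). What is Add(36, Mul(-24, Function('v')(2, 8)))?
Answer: -228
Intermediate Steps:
Function('v')(Z, V) = Add(3, V)
Add(36, Mul(-24, Function('v')(2, 8))) = Add(36, Mul(-24, Add(3, 8))) = Add(36, Mul(-24, 11)) = Add(36, -264) = -228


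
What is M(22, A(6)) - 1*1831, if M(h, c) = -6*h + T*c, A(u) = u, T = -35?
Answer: -2173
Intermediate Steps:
M(h, c) = -35*c - 6*h (M(h, c) = -6*h - 35*c = -35*c - 6*h)
M(22, A(6)) - 1*1831 = (-35*6 - 6*22) - 1*1831 = (-210 - 132) - 1831 = -342 - 1831 = -2173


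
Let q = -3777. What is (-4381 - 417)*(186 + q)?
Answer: 17229618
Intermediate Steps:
(-4381 - 417)*(186 + q) = (-4381 - 417)*(186 - 3777) = -4798*(-3591) = 17229618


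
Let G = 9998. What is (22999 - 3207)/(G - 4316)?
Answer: 9896/2841 ≈ 3.4833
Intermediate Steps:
(22999 - 3207)/(G - 4316) = (22999 - 3207)/(9998 - 4316) = 19792/5682 = 19792*(1/5682) = 9896/2841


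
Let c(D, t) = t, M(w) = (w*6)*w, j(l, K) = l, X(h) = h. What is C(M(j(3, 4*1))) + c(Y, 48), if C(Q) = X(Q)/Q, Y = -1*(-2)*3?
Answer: 49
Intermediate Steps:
M(w) = 6*w² (M(w) = (6*w)*w = 6*w²)
Y = 6 (Y = 2*3 = 6)
C(Q) = 1 (C(Q) = Q/Q = 1)
C(M(j(3, 4*1))) + c(Y, 48) = 1 + 48 = 49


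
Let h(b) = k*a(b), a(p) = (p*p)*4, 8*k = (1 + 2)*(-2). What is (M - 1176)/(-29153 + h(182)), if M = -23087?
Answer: 24263/128525 ≈ 0.18878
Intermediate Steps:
k = -3/4 (k = ((1 + 2)*(-2))/8 = (3*(-2))/8 = (1/8)*(-6) = -3/4 ≈ -0.75000)
a(p) = 4*p**2 (a(p) = p**2*4 = 4*p**2)
h(b) = -3*b**2
(M - 1176)/(-29153 + h(182)) = (-23087 - 1176)/(-29153 - 3*182**2) = -24263/(-29153 - 3*33124) = -24263/(-29153 - 99372) = -24263/(-128525) = -24263*(-1/128525) = 24263/128525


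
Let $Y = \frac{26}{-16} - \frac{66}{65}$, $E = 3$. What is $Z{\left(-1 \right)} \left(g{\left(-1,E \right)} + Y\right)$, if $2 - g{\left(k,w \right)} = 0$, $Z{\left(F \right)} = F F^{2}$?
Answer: $\frac{333}{520} \approx 0.64038$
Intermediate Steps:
$Z{\left(F \right)} = F^{3}$
$g{\left(k,w \right)} = 2$ ($g{\left(k,w \right)} = 2 - 0 = 2 + 0 = 2$)
$Y = - \frac{1373}{520}$ ($Y = 26 \left(- \frac{1}{16}\right) - \frac{66}{65} = - \frac{13}{8} - \frac{66}{65} = - \frac{1373}{520} \approx -2.6404$)
$Z{\left(-1 \right)} \left(g{\left(-1,E \right)} + Y\right) = \left(-1\right)^{3} \left(2 - \frac{1373}{520}\right) = \left(-1\right) \left(- \frac{333}{520}\right) = \frac{333}{520}$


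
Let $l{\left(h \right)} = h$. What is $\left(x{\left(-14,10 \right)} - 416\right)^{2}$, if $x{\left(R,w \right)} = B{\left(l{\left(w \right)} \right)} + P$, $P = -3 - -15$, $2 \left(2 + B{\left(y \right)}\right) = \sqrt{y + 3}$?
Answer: $\frac{\left(812 - \sqrt{13}\right)^{2}}{4} \approx 1.6338 \cdot 10^{5}$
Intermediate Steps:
$B{\left(y \right)} = -2 + \frac{\sqrt{3 + y}}{2}$ ($B{\left(y \right)} = -2 + \frac{\sqrt{y + 3}}{2} = -2 + \frac{\sqrt{3 + y}}{2}$)
$P = 12$ ($P = -3 + 15 = 12$)
$x{\left(R,w \right)} = 10 + \frac{\sqrt{3 + w}}{2}$ ($x{\left(R,w \right)} = \left(-2 + \frac{\sqrt{3 + w}}{2}\right) + 12 = 10 + \frac{\sqrt{3 + w}}{2}$)
$\left(x{\left(-14,10 \right)} - 416\right)^{2} = \left(\left(10 + \frac{\sqrt{3 + 10}}{2}\right) - 416\right)^{2} = \left(\left(10 + \frac{\sqrt{13}}{2}\right) - 416\right)^{2} = \left(-406 + \frac{\sqrt{13}}{2}\right)^{2}$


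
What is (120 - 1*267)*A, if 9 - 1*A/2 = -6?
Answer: -4410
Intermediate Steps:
A = 30 (A = 18 - 2*(-6) = 18 + 12 = 30)
(120 - 1*267)*A = (120 - 1*267)*30 = (120 - 267)*30 = -147*30 = -4410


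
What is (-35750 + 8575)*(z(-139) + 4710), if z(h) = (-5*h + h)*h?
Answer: 1972198450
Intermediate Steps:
z(h) = -4*h² (z(h) = (-4*h)*h = -4*h²)
(-35750 + 8575)*(z(-139) + 4710) = (-35750 + 8575)*(-4*(-139)² + 4710) = -27175*(-4*19321 + 4710) = -27175*(-77284 + 4710) = -27175*(-72574) = 1972198450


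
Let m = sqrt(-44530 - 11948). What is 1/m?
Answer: -I*sqrt(56478)/56478 ≈ -0.0042078*I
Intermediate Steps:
m = I*sqrt(56478) (m = sqrt(-56478) = I*sqrt(56478) ≈ 237.65*I)
1/m = 1/(I*sqrt(56478)) = -I*sqrt(56478)/56478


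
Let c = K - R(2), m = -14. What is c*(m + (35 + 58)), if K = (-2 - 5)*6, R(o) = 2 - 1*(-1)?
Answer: -3555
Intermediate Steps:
R(o) = 3 (R(o) = 2 + 1 = 3)
K = -42 (K = -7*6 = -42)
c = -45 (c = -42 - 1*3 = -42 - 3 = -45)
c*(m + (35 + 58)) = -45*(-14 + (35 + 58)) = -45*(-14 + 93) = -45*79 = -3555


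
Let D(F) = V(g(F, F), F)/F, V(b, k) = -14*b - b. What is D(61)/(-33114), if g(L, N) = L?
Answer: 5/11038 ≈ 0.00045298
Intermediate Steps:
V(b, k) = -15*b
D(F) = -15 (D(F) = (-15*F)/F = -15)
D(61)/(-33114) = -15/(-33114) = -15*(-1/33114) = 5/11038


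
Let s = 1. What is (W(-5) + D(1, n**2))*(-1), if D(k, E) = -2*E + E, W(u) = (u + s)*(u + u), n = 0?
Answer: -40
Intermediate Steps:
W(u) = 2*u*(1 + u) (W(u) = (u + 1)*(u + u) = (1 + u)*(2*u) = 2*u*(1 + u))
D(k, E) = -E
(W(-5) + D(1, n**2))*(-1) = (2*(-5)*(1 - 5) - 1*0**2)*(-1) = (2*(-5)*(-4) - 1*0)*(-1) = (40 + 0)*(-1) = 40*(-1) = -40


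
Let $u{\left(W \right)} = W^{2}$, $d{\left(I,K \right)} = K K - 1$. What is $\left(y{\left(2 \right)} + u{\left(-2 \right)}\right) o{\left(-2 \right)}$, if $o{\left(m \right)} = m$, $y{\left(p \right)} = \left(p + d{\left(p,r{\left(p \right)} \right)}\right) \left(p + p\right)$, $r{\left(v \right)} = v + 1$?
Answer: $-88$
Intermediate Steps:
$r{\left(v \right)} = 1 + v$
$d{\left(I,K \right)} = -1 + K^{2}$ ($d{\left(I,K \right)} = K^{2} - 1 = -1 + K^{2}$)
$y{\left(p \right)} = 2 p \left(-1 + p + \left(1 + p\right)^{2}\right)$ ($y{\left(p \right)} = \left(p + \left(-1 + \left(1 + p\right)^{2}\right)\right) \left(p + p\right) = \left(-1 + p + \left(1 + p\right)^{2}\right) 2 p = 2 p \left(-1 + p + \left(1 + p\right)^{2}\right)$)
$\left(y{\left(2 \right)} + u{\left(-2 \right)}\right) o{\left(-2 \right)} = \left(2 \cdot 2^{2} \left(3 + 2\right) + \left(-2\right)^{2}\right) \left(-2\right) = \left(2 \cdot 4 \cdot 5 + 4\right) \left(-2\right) = \left(40 + 4\right) \left(-2\right) = 44 \left(-2\right) = -88$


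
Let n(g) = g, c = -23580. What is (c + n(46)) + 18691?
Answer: -4843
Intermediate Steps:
(c + n(46)) + 18691 = (-23580 + 46) + 18691 = -23534 + 18691 = -4843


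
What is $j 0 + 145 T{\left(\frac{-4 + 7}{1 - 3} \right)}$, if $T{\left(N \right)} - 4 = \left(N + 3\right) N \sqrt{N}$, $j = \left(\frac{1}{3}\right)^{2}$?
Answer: $580 - \frac{1305 i \sqrt{6}}{8} \approx 580.0 - 399.57 i$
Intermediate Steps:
$j = \frac{1}{9}$ ($j = \left(\frac{1}{3}\right)^{2} = \frac{1}{9} \approx 0.11111$)
$T{\left(N \right)} = 4 + N^{\frac{3}{2}} \left(3 + N\right)$ ($T{\left(N \right)} = 4 + \left(N + 3\right) N \sqrt{N} = 4 + \left(3 + N\right) N \sqrt{N} = 4 + N \left(3 + N\right) \sqrt{N} = 4 + N^{\frac{3}{2}} \left(3 + N\right)$)
$j 0 + 145 T{\left(\frac{-4 + 7}{1 - 3} \right)} = \frac{1}{9} \cdot 0 + 145 \left(4 + \left(\frac{-4 + 7}{1 - 3}\right)^{\frac{5}{2}} + 3 \left(\frac{-4 + 7}{1 - 3}\right)^{\frac{3}{2}}\right) = 0 + 145 \left(4 + \left(\frac{3}{-2}\right)^{\frac{5}{2}} + 3 \left(\frac{3}{-2}\right)^{\frac{3}{2}}\right) = 0 + 145 \left(4 + \left(3 \left(- \frac{1}{2}\right)\right)^{\frac{5}{2}} + 3 \left(3 \left(- \frac{1}{2}\right)\right)^{\frac{3}{2}}\right) = 0 + 145 \left(4 + \left(- \frac{3}{2}\right)^{\frac{5}{2}} + 3 \left(- \frac{3}{2}\right)^{\frac{3}{2}}\right) = 0 + 145 \left(4 + \frac{9 i \sqrt{6}}{8} + 3 \left(- \frac{3 i \sqrt{6}}{4}\right)\right) = 0 + 145 \left(4 + \frac{9 i \sqrt{6}}{8} - \frac{9 i \sqrt{6}}{4}\right) = 0 + 145 \left(4 - \frac{9 i \sqrt{6}}{8}\right) = 0 + \left(580 - \frac{1305 i \sqrt{6}}{8}\right) = 580 - \frac{1305 i \sqrt{6}}{8}$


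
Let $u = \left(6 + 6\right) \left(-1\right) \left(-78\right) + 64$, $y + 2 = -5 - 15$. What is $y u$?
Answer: $-22000$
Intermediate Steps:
$y = -22$ ($y = -2 - 20 = -22$)
$u = 1000$ ($u = 12 \left(-1\right) \left(-78\right) + 64 = \left(-12\right) \left(-78\right) + 64 = 936 + 64 = 1000$)
$y u = \left(-22\right) 1000 = -22000$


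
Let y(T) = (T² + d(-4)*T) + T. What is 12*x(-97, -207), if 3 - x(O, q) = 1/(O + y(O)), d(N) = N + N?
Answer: 359664/9991 ≈ 35.999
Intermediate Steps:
d(N) = 2*N
y(T) = T² - 7*T (y(T) = (T² + (2*(-4))*T) + T = (T² - 8*T) + T = T² - 7*T)
x(O, q) = 3 - 1/(O + O*(-7 + O))
12*x(-97, -207) = 12*((-1 - 18*(-97) + 3*(-97)²)/((-97)*(-6 - 97))) = 12*(-1/97*(-1 + 1746 + 3*9409)/(-103)) = 12*(-1/97*(-1/103)*(-1 + 1746 + 28227)) = 12*(-1/97*(-1/103)*29972) = 12*(29972/9991) = 359664/9991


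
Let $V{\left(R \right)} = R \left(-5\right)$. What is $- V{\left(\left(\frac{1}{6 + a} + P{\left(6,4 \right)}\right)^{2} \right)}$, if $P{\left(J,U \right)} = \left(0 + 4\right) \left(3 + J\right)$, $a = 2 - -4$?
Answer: $\frac{937445}{144} \approx 6510.0$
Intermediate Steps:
$a = 6$ ($a = 2 + 4 = 6$)
$P{\left(J,U \right)} = 12 + 4 J$ ($P{\left(J,U \right)} = 4 \left(3 + J\right) = 12 + 4 J$)
$V{\left(R \right)} = - 5 R$
$- V{\left(\left(\frac{1}{6 + a} + P{\left(6,4 \right)}\right)^{2} \right)} = - \left(-5\right) \left(\frac{1}{6 + 6} + \left(12 + 4 \cdot 6\right)\right)^{2} = - \left(-5\right) \left(\frac{1}{12} + \left(12 + 24\right)\right)^{2} = - \left(-5\right) \left(\frac{1}{12} + 36\right)^{2} = - \left(-5\right) \left(\frac{433}{12}\right)^{2} = - \frac{\left(-5\right) 187489}{144} = \left(-1\right) \left(- \frac{937445}{144}\right) = \frac{937445}{144}$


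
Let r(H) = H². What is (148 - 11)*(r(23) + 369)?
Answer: 123026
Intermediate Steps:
(148 - 11)*(r(23) + 369) = (148 - 11)*(23² + 369) = 137*(529 + 369) = 137*898 = 123026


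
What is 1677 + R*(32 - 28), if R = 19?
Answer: 1753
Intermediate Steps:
1677 + R*(32 - 28) = 1677 + 19*(32 - 28) = 1677 + 19*4 = 1677 + 76 = 1753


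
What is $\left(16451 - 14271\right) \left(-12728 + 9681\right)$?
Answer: $-6642460$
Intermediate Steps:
$\left(16451 - 14271\right) \left(-12728 + 9681\right) = 2180 \left(-3047\right) = -6642460$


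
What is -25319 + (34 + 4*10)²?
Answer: -19843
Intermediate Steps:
-25319 + (34 + 4*10)² = -25319 + (34 + 40)² = -25319 + 74² = -25319 + 5476 = -19843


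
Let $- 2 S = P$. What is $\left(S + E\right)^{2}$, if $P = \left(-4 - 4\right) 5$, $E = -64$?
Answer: $1936$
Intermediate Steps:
$P = -40$ ($P = \left(-8\right) 5 = -40$)
$S = 20$ ($S = \left(- \frac{1}{2}\right) \left(-40\right) = 20$)
$\left(S + E\right)^{2} = \left(20 - 64\right)^{2} = \left(-44\right)^{2} = 1936$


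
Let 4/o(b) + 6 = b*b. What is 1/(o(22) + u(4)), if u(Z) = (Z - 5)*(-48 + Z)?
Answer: 239/10518 ≈ 0.022723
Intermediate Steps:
o(b) = 4/(-6 + b²) (o(b) = 4/(-6 + b*b) = 4/(-6 + b²))
u(Z) = (-48 + Z)*(-5 + Z) (u(Z) = (-5 + Z)*(-48 + Z) = (-48 + Z)*(-5 + Z))
1/(o(22) + u(4)) = 1/(4/(-6 + 22²) + (240 + 4² - 53*4)) = 1/(4/(-6 + 484) + (240 + 16 - 212)) = 1/(4/478 + 44) = 1/(4*(1/478) + 44) = 1/(2/239 + 44) = 1/(10518/239) = 239/10518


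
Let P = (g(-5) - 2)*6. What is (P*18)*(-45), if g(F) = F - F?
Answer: 9720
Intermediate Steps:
g(F) = 0
P = -12 (P = (0 - 2)*6 = -2*6 = -12)
(P*18)*(-45) = -12*18*(-45) = -216*(-45) = 9720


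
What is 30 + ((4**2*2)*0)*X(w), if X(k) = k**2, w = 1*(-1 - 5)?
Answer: 30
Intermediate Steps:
w = -6 (w = 1*(-6) = -6)
30 + ((4**2*2)*0)*X(w) = 30 + ((4**2*2)*0)*(-6)**2 = 30 + ((16*2)*0)*36 = 30 + (32*0)*36 = 30 + 0*36 = 30 + 0 = 30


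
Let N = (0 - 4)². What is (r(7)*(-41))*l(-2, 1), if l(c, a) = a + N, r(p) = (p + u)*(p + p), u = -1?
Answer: -58548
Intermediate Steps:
N = 16 (N = (-4)² = 16)
r(p) = 2*p*(-1 + p) (r(p) = (p - 1)*(p + p) = (-1 + p)*(2*p) = 2*p*(-1 + p))
l(c, a) = 16 + a (l(c, a) = a + 16 = 16 + a)
(r(7)*(-41))*l(-2, 1) = ((2*7*(-1 + 7))*(-41))*(16 + 1) = ((2*7*6)*(-41))*17 = (84*(-41))*17 = -3444*17 = -58548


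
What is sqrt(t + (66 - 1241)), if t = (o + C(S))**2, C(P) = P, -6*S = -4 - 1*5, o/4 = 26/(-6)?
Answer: 55*I*sqrt(11)/6 ≈ 30.402*I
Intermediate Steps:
o = -52/3 (o = 4*(26/(-6)) = 4*(26*(-1/6)) = 4*(-13/3) = -52/3 ≈ -17.333)
S = 3/2 (S = -(-4 - 1*5)/6 = -(-4 - 5)/6 = -1/6*(-9) = 3/2 ≈ 1.5000)
t = 9025/36 (t = (-52/3 + 3/2)**2 = (-95/6)**2 = 9025/36 ≈ 250.69)
sqrt(t + (66 - 1241)) = sqrt(9025/36 + (66 - 1241)) = sqrt(9025/36 - 1175) = sqrt(-33275/36) = 55*I*sqrt(11)/6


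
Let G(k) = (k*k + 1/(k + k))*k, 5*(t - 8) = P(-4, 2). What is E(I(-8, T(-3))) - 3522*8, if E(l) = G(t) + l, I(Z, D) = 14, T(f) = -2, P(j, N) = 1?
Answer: -6902533/250 ≈ -27610.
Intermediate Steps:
t = 41/5 (t = 8 + (⅕)*1 = 8 + ⅕ = 41/5 ≈ 8.2000)
G(k) = k*(k² + 1/(2*k)) (G(k) = (k² + 1/(2*k))*k = k*(k² + 1/(2*k)))
E(l) = 137967/250 + l (E(l) = (½ + (41/5)³) + l = (½ + 68921/125) + l = 137967/250 + l)
E(I(-8, T(-3))) - 3522*8 = (137967/250 + 14) - 3522*8 = 141467/250 - 1*28176 = 141467/250 - 28176 = -6902533/250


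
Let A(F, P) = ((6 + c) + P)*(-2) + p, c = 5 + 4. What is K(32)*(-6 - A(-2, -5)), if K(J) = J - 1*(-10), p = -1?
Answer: 630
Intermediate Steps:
c = 9
A(F, P) = -31 - 2*P (A(F, P) = ((6 + 9) + P)*(-2) - 1 = (15 + P)*(-2) - 1 = (-30 - 2*P) - 1 = -31 - 2*P)
K(J) = 10 + J (K(J) = J + 10 = 10 + J)
K(32)*(-6 - A(-2, -5)) = (10 + 32)*(-6 - (-31 - 2*(-5))) = 42*(-6 - (-31 + 10)) = 42*(-6 - 1*(-21)) = 42*(-6 + 21) = 42*15 = 630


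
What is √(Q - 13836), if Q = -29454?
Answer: 3*I*√4810 ≈ 208.06*I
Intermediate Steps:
√(Q - 13836) = √(-29454 - 13836) = √(-43290) = 3*I*√4810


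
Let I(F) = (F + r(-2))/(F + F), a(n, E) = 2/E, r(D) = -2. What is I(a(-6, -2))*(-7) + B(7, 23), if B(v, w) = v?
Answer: -7/2 ≈ -3.5000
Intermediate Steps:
I(F) = (-2 + F)/(2*F) (I(F) = (F - 2)/(F + F) = (-2 + F)/((2*F)) = (-2 + F)*(1/(2*F)) = (-2 + F)/(2*F))
I(a(-6, -2))*(-7) + B(7, 23) = ((-2 + 2/(-2))/(2*((2/(-2)))))*(-7) + 7 = ((-2 + 2*(-1/2))/(2*((2*(-1/2)))))*(-7) + 7 = ((1/2)*(-2 - 1)/(-1))*(-7) + 7 = ((1/2)*(-1)*(-3))*(-7) + 7 = (3/2)*(-7) + 7 = -21/2 + 7 = -7/2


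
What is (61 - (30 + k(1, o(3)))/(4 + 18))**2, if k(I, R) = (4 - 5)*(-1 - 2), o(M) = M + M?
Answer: 14161/4 ≈ 3540.3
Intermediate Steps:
o(M) = 2*M
k(I, R) = 3 (k(I, R) = -1*(-3) = 3)
(61 - (30 + k(1, o(3)))/(4 + 18))**2 = (61 - (30 + 3)/(4 + 18))**2 = (61 - 33/22)**2 = (61 - 1*3/2)**2 = (61 - 3/2)**2 = (119/2)**2 = 14161/4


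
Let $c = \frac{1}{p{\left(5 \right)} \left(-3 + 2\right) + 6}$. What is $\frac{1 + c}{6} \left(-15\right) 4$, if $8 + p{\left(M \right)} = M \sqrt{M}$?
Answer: $- \frac{850}{71} - \frac{50 \sqrt{5}}{71} \approx -13.547$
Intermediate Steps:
$p{\left(M \right)} = -8 + M^{\frac{3}{2}}$ ($p{\left(M \right)} = -8 + M \sqrt{M} = -8 + M^{\frac{3}{2}}$)
$c = \frac{1}{14 - 5 \sqrt{5}}$ ($c = \frac{1}{\left(-8 + 5^{\frac{3}{2}}\right) \left(-3 + 2\right) + 6} = \frac{1}{\left(-8 + 5 \sqrt{5}\right) \left(-1\right) + 6} = \frac{1}{\left(8 - 5 \sqrt{5}\right) + 6} = \frac{1}{14 - 5 \sqrt{5}} \approx 0.35465$)
$\frac{1 + c}{6} \left(-15\right) 4 = \frac{1 + \left(\frac{14}{71} + \frac{5 \sqrt{5}}{71}\right)}{6} \left(-15\right) 4 = \frac{\frac{85}{71} + \frac{5 \sqrt{5}}{71}}{6} \left(-15\right) 4 = \left(\frac{85}{426} + \frac{5 \sqrt{5}}{426}\right) \left(-15\right) 4 = \left(- \frac{425}{142} - \frac{25 \sqrt{5}}{142}\right) 4 = - \frac{850}{71} - \frac{50 \sqrt{5}}{71}$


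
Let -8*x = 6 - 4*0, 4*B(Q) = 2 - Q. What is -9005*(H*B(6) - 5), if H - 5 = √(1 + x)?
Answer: 189105/2 ≈ 94553.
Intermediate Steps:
B(Q) = ½ - Q/4 (B(Q) = (2 - Q)/4 = ½ - Q/4)
x = -¾ (x = -(6 - 4*0)/8 = -(6 + 0)/8 = -⅛*6 = -¾ ≈ -0.75000)
H = 11/2 (H = 5 + √(1 - ¾) = 5 + √(¼) = 5 + ½ = 11/2 ≈ 5.5000)
-9005*(H*B(6) - 5) = -9005*(11*(½ - ¼*6)/2 - 5) = -9005*(11*(½ - 3/2)/2 - 5) = -9005*((11/2)*(-1) - 5) = -9005*(-11/2 - 5) = -9005*(-21/2) = 189105/2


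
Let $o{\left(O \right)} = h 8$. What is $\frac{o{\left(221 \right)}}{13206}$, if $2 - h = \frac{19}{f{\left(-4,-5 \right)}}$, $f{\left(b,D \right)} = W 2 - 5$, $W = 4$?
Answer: $- \frac{52}{19809} \approx -0.0026251$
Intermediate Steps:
$f{\left(b,D \right)} = 3$ ($f{\left(b,D \right)} = 4 \cdot 2 - 5 = 8 - 5 = 3$)
$h = - \frac{13}{3}$ ($h = 2 - \frac{19}{3} = - \frac{13}{3} \approx -4.3333$)
$o{\left(O \right)} = - \frac{104}{3}$ ($o{\left(O \right)} = \left(- \frac{13}{3}\right) 8 = - \frac{104}{3}$)
$\frac{o{\left(221 \right)}}{13206} = - \frac{104}{3 \cdot 13206} = \left(- \frac{104}{3}\right) \frac{1}{13206} = - \frac{52}{19809}$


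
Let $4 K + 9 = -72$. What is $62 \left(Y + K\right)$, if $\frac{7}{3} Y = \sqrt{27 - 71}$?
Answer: $- \frac{2511}{2} + \frac{372 i \sqrt{11}}{7} \approx -1255.5 + 176.25 i$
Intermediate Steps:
$K = - \frac{81}{4}$ ($K = - \frac{9}{4} + \frac{1}{4} \left(-72\right) = - \frac{9}{4} - 18 = - \frac{81}{4} \approx -20.25$)
$Y = \frac{6 i \sqrt{11}}{7}$ ($Y = \frac{3 \sqrt{27 - 71}}{7} = \frac{3 \sqrt{-44}}{7} = \frac{3 \cdot 2 i \sqrt{11}}{7} = \frac{6 i \sqrt{11}}{7} \approx 2.8428 i$)
$62 \left(Y + K\right) = 62 \left(\frac{6 i \sqrt{11}}{7} - \frac{81}{4}\right) = 62 \left(- \frac{81}{4} + \frac{6 i \sqrt{11}}{7}\right) = - \frac{2511}{2} + \frac{372 i \sqrt{11}}{7}$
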